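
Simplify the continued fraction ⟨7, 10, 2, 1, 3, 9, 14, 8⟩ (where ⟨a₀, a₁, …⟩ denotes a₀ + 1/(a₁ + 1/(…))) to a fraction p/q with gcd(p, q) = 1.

854085/120353

a_0 = 7: 7/1
a_1 = 10: 71/10
a_2 = 2: 149/21
a_3 = 1: 220/31
a_4 = 3: 809/114
a_5 = 9: 7501/1057
a_6 = 14: 105823/14912
a_7 = 8: 854085/120353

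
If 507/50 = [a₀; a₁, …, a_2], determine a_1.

7

Apply division with remainder until the remainder is 0:
⌊507/50⌋ = 10, remainder 7
⌊50/7⌋ = 7, remainder 1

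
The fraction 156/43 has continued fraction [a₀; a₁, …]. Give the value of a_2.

156 ÷ 43 → quotient 3, remainder 27
43 ÷ 27 → quotient 1, remainder 16
27 ÷ 16 → quotient 1, remainder 11

1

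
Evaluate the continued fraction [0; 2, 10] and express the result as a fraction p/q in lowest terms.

10/21

Work from the innermost term outward:
Start with 10.
2 + 1/(10/1) = 2 + 1/10 = 21/10
0 + 1/(21/10) = 0 + 10/21 = 10/21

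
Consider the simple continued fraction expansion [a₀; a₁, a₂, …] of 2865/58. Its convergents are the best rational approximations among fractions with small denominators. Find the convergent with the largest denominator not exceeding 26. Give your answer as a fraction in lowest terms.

a_0 = 49: 49/1  (≤ bound)
a_1 = 2: 99/2  (≤ bound)
a_2 = 1: 148/3  (≤ bound)
a_3 = 1: 247/5  (≤ bound)
a_4 = 11: 2865/58  (> 26, stop)

247/5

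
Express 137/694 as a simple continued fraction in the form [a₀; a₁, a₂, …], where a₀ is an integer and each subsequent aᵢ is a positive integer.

Repeatedly divide and take the remainder:
⌊137/694⌋ = 0, remainder 137
⌊694/137⌋ = 5, remainder 9
⌊137/9⌋ = 15, remainder 2
⌊9/2⌋ = 4, remainder 1
⌊2/1⌋ = 2, remainder 0

[0; 5, 15, 4, 2]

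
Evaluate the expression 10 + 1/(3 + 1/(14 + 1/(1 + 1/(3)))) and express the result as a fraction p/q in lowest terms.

1869/181

a_0 = 10: 10/1
a_1 = 3: 31/3
a_2 = 14: 444/43
a_3 = 1: 475/46
a_4 = 3: 1869/181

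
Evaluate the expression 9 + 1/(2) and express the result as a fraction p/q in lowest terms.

Compute successive convergents:
a_0 = 9: 9/1
a_1 = 2: 19/2

19/2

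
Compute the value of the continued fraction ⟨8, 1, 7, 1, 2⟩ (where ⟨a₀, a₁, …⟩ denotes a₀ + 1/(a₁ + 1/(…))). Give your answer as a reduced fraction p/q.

231/26

Work from the innermost term outward:
Start with 2.
1 + 1/(2/1) = 1 + 1/2 = 3/2
7 + 1/(3/2) = 7 + 2/3 = 23/3
1 + 1/(23/3) = 1 + 3/23 = 26/23
8 + 1/(26/23) = 8 + 23/26 = 231/26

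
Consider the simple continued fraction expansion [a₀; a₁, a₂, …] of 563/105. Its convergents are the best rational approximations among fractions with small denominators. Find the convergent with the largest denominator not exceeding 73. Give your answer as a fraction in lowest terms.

252/47

a_0 = 5: 5/1  (≤ bound)
a_1 = 2: 11/2  (≤ bound)
a_2 = 1: 16/3  (≤ bound)
a_3 = 3: 59/11  (≤ bound)
a_4 = 4: 252/47  (≤ bound)
a_5 = 2: 563/105  (> 73, stop)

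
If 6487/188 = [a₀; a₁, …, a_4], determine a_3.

46

Repeatedly divide and take the remainder:
6487 ÷ 188 → quotient 34, remainder 95
188 ÷ 95 → quotient 1, remainder 93
95 ÷ 93 → quotient 1, remainder 2
93 ÷ 2 → quotient 46, remainder 1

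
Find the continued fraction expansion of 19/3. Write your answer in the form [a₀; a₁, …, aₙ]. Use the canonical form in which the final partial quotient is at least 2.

[6; 3]

19 = 6·3 + 1, so a_0 = 6
3 = 3·1 + 0, so a_1 = 3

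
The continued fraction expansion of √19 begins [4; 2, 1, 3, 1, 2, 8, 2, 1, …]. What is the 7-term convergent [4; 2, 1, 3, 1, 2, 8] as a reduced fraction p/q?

1421/326

a_0 = 4: 4/1
a_1 = 2: 9/2
a_2 = 1: 13/3
a_3 = 3: 48/11
a_4 = 1: 61/14
a_5 = 2: 170/39
a_6 = 8: 1421/326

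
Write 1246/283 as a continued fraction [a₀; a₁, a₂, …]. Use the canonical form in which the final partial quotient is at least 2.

[4; 2, 2, 13, 1, 3]

Run the Euclidean algorithm, recording each quotient:
⌊1246/283⌋ = 4, remainder 114
⌊283/114⌋ = 2, remainder 55
⌊114/55⌋ = 2, remainder 4
⌊55/4⌋ = 13, remainder 3
⌊4/3⌋ = 1, remainder 1
⌊3/1⌋ = 3, remainder 0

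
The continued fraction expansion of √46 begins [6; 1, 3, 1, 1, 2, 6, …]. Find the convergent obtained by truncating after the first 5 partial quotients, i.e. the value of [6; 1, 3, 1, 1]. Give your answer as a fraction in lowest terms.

61/9

Compute successive convergents:
a_0 = 6: 6/1
a_1 = 1: 7/1
a_2 = 3: 27/4
a_3 = 1: 34/5
a_4 = 1: 61/9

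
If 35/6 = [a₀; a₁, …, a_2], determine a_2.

5

⌊35/6⌋ = 5, remainder 5
⌊6/5⌋ = 1, remainder 1
⌊5/1⌋ = 5, remainder 0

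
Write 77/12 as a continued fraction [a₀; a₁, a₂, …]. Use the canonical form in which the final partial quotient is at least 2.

[6; 2, 2, 2]

Repeatedly divide and take the remainder:
77 ÷ 12 → quotient 6, remainder 5
12 ÷ 5 → quotient 2, remainder 2
5 ÷ 2 → quotient 2, remainder 1
2 ÷ 1 → quotient 2, remainder 0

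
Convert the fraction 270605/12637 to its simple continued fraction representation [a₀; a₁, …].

[21; 2, 2, 2, 1, 1, 13, 32]

⌊270605/12637⌋ = 21, remainder 5228
⌊12637/5228⌋ = 2, remainder 2181
⌊5228/2181⌋ = 2, remainder 866
⌊2181/866⌋ = 2, remainder 449
⌊866/449⌋ = 1, remainder 417
⌊449/417⌋ = 1, remainder 32
⌊417/32⌋ = 13, remainder 1
⌊32/1⌋ = 32, remainder 0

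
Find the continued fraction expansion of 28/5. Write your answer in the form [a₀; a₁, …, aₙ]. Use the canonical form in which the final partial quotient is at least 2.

Apply division with remainder until the remainder is 0:
⌊28/5⌋ = 5, remainder 3
⌊5/3⌋ = 1, remainder 2
⌊3/2⌋ = 1, remainder 1
⌊2/1⌋ = 2, remainder 0

[5; 1, 1, 2]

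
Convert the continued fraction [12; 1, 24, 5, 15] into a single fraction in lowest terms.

Starting at the tail and folding back:
Start with 15.
5 + 1/(15/1) = 5 + 1/15 = 76/15
24 + 1/(76/15) = 24 + 15/76 = 1839/76
1 + 1/(1839/76) = 1 + 76/1839 = 1915/1839
12 + 1/(1915/1839) = 12 + 1839/1915 = 24819/1915

24819/1915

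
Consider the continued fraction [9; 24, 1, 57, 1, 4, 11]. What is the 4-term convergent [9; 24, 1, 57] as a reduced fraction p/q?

a_0 = 9: 9/1
a_1 = 24: 217/24
a_2 = 1: 226/25
a_3 = 57: 13099/1449

13099/1449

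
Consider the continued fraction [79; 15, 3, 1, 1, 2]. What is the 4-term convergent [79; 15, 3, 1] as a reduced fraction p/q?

Build up convergents one term at a time:
a_0 = 79: 79/1
a_1 = 15: 1186/15
a_2 = 3: 3637/46
a_3 = 1: 4823/61

4823/61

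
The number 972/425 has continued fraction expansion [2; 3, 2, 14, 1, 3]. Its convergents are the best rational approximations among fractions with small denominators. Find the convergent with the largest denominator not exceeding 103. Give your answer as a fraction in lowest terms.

231/101

List convergents until the denominator exceeds the bound:
a_0 = 2: 2/1  (≤ bound)
a_1 = 3: 7/3  (≤ bound)
a_2 = 2: 16/7  (≤ bound)
a_3 = 14: 231/101  (≤ bound)
a_4 = 1: 247/108  (> 103, stop)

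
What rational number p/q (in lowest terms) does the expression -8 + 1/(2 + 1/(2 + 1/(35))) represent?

Start with 35.
2 + 1/(35/1) = 2 + 1/35 = 71/35
2 + 1/(71/35) = 2 + 35/71 = 177/71
-8 + 1/(177/71) = -8 + 71/177 = -1345/177

-1345/177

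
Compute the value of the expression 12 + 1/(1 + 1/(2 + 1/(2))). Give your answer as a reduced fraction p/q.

Collapse the nested fraction from the inside out:
Start with 2.
2 + 1/(2/1) = 2 + 1/2 = 5/2
1 + 1/(5/2) = 1 + 2/5 = 7/5
12 + 1/(7/5) = 12 + 5/7 = 89/7

89/7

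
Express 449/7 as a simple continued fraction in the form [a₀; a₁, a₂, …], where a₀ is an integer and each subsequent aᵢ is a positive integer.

⌊449/7⌋ = 64, remainder 1
⌊7/1⌋ = 7, remainder 0

[64; 7]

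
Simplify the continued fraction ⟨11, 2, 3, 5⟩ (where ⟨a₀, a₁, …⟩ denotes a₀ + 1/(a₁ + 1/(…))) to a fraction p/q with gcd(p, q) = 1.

a_0 = 11: 11/1
a_1 = 2: 23/2
a_2 = 3: 80/7
a_3 = 5: 423/37

423/37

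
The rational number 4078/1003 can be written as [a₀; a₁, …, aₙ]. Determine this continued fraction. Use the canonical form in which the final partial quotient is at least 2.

Repeatedly divide and take the remainder:
4078 ÷ 1003 → quotient 4, remainder 66
1003 ÷ 66 → quotient 15, remainder 13
66 ÷ 13 → quotient 5, remainder 1
13 ÷ 1 → quotient 13, remainder 0

[4; 15, 5, 13]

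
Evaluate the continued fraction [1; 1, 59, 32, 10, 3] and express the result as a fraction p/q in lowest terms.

Collapse the nested fraction from the inside out:
Start with 3.
10 + 1/(3/1) = 10 + 1/3 = 31/3
32 + 1/(31/3) = 32 + 3/31 = 995/31
59 + 1/(995/31) = 59 + 31/995 = 58736/995
1 + 1/(58736/995) = 1 + 995/58736 = 59731/58736
1 + 1/(59731/58736) = 1 + 58736/59731 = 118467/59731

118467/59731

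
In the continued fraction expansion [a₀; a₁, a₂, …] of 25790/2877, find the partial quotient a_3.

1

25790 ÷ 2877 → quotient 8, remainder 2774
2877 ÷ 2774 → quotient 1, remainder 103
2774 ÷ 103 → quotient 26, remainder 96
103 ÷ 96 → quotient 1, remainder 7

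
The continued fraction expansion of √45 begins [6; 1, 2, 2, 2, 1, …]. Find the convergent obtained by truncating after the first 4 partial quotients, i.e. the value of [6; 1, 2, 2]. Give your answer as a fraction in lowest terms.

a_0 = 6: 6/1
a_1 = 1: 7/1
a_2 = 2: 20/3
a_3 = 2: 47/7

47/7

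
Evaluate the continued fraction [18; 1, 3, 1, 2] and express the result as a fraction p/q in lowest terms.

263/14

Collapse the nested fraction from the inside out:
Start with 2.
1 + 1/(2/1) = 1 + 1/2 = 3/2
3 + 1/(3/2) = 3 + 2/3 = 11/3
1 + 1/(11/3) = 1 + 3/11 = 14/11
18 + 1/(14/11) = 18 + 11/14 = 263/14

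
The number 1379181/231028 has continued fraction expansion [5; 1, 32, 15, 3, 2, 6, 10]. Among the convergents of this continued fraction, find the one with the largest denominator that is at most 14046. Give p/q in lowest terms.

a_0 = 5: 5/1  (≤ bound)
a_1 = 1: 6/1  (≤ bound)
a_2 = 32: 197/33  (≤ bound)
a_3 = 15: 2961/496  (≤ bound)
a_4 = 3: 9080/1521  (≤ bound)
a_5 = 2: 21121/3538  (≤ bound)
a_6 = 6: 135806/22749  (> 14046, stop)

21121/3538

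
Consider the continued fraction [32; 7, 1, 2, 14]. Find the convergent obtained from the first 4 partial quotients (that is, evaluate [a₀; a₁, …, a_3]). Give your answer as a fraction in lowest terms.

a_0 = 32: 32/1
a_1 = 7: 225/7
a_2 = 1: 257/8
a_3 = 2: 739/23

739/23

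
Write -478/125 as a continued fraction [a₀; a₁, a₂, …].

Repeatedly divide and take the remainder:
-478 = -4·125 + 22, so a_0 = -4
125 = 5·22 + 15, so a_1 = 5
22 = 1·15 + 7, so a_2 = 1
15 = 2·7 + 1, so a_3 = 2
7 = 7·1 + 0, so a_4 = 7

[-4; 5, 1, 2, 7]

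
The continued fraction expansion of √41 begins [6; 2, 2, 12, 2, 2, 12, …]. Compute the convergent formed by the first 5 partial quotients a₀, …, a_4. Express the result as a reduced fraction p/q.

Collapse the nested fraction from the inside out:
Start with 2.
12 + 1/(2/1) = 12 + 1/2 = 25/2
2 + 1/(25/2) = 2 + 2/25 = 52/25
2 + 1/(52/25) = 2 + 25/52 = 129/52
6 + 1/(129/52) = 6 + 52/129 = 826/129

826/129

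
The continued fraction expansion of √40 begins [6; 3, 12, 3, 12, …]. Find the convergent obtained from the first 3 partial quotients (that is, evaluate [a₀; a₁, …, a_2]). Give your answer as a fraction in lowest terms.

Starting at the tail and folding back:
Start with 12.
3 + 1/(12/1) = 3 + 1/12 = 37/12
6 + 1/(37/12) = 6 + 12/37 = 234/37

234/37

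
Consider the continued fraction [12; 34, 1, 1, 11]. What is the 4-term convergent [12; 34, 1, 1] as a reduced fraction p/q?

830/69

Start with 1.
1 + 1/(1/1) = 1 + 1/1 = 2/1
34 + 1/(2/1) = 34 + 1/2 = 69/2
12 + 1/(69/2) = 12 + 2/69 = 830/69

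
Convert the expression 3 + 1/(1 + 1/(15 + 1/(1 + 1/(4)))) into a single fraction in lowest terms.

331/84

a_0 = 3: 3/1
a_1 = 1: 4/1
a_2 = 15: 63/16
a_3 = 1: 67/17
a_4 = 4: 331/84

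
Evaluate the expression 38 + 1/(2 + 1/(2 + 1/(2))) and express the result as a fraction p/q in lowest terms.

Build up convergents one term at a time:
a_0 = 38: 38/1
a_1 = 2: 77/2
a_2 = 2: 192/5
a_3 = 2: 461/12

461/12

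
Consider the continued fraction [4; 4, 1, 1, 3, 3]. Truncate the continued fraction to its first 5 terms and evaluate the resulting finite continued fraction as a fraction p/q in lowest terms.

135/32

Collapse the nested fraction from the inside out:
Start with 3.
1 + 1/(3/1) = 1 + 1/3 = 4/3
1 + 1/(4/3) = 1 + 3/4 = 7/4
4 + 1/(7/4) = 4 + 4/7 = 32/7
4 + 1/(32/7) = 4 + 7/32 = 135/32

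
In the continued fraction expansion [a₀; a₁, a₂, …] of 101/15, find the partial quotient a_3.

1

101 ÷ 15 → quotient 6, remainder 11
15 ÷ 11 → quotient 1, remainder 4
11 ÷ 4 → quotient 2, remainder 3
4 ÷ 3 → quotient 1, remainder 1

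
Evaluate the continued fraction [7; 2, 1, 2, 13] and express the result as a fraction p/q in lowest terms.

789/107

Start with 13.
2 + 1/(13/1) = 2 + 1/13 = 27/13
1 + 1/(27/13) = 1 + 13/27 = 40/27
2 + 1/(40/27) = 2 + 27/40 = 107/40
7 + 1/(107/40) = 7 + 40/107 = 789/107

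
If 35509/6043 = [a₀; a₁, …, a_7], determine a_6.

5

35509 = 5·6043 + 5294, so a_0 = 5
6043 = 1·5294 + 749, so a_1 = 1
5294 = 7·749 + 51, so a_2 = 7
749 = 14·51 + 35, so a_3 = 14
51 = 1·35 + 16, so a_4 = 1
35 = 2·16 + 3, so a_5 = 2
16 = 5·3 + 1, so a_6 = 5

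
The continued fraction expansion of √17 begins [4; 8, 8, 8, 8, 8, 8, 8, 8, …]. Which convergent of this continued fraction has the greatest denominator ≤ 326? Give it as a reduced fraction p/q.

268/65

List convergents until the denominator exceeds the bound:
a_0 = 4: 4/1  (≤ bound)
a_1 = 8: 33/8  (≤ bound)
a_2 = 8: 268/65  (≤ bound)
a_3 = 8: 2177/528  (> 326, stop)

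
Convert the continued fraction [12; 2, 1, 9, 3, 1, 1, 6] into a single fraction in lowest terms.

Work from the innermost term outward:
Start with 6.
1 + 1/(6/1) = 1 + 1/6 = 7/6
1 + 1/(7/6) = 1 + 6/7 = 13/7
3 + 1/(13/7) = 3 + 7/13 = 46/13
9 + 1/(46/13) = 9 + 13/46 = 427/46
1 + 1/(427/46) = 1 + 46/427 = 473/427
2 + 1/(473/427) = 2 + 427/473 = 1373/473
12 + 1/(1373/473) = 12 + 473/1373 = 16949/1373

16949/1373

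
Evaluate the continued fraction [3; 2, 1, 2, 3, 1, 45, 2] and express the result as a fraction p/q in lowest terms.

10920/3239

Start with 2.
45 + 1/(2/1) = 45 + 1/2 = 91/2
1 + 1/(91/2) = 1 + 2/91 = 93/91
3 + 1/(93/91) = 3 + 91/93 = 370/93
2 + 1/(370/93) = 2 + 93/370 = 833/370
1 + 1/(833/370) = 1 + 370/833 = 1203/833
2 + 1/(1203/833) = 2 + 833/1203 = 3239/1203
3 + 1/(3239/1203) = 3 + 1203/3239 = 10920/3239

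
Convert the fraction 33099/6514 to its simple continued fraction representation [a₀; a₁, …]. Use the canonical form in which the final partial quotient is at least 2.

[5; 12, 3, 5, 2, 1, 4, 2]

33099 ÷ 6514 → quotient 5, remainder 529
6514 ÷ 529 → quotient 12, remainder 166
529 ÷ 166 → quotient 3, remainder 31
166 ÷ 31 → quotient 5, remainder 11
31 ÷ 11 → quotient 2, remainder 9
11 ÷ 9 → quotient 1, remainder 2
9 ÷ 2 → quotient 4, remainder 1
2 ÷ 1 → quotient 2, remainder 0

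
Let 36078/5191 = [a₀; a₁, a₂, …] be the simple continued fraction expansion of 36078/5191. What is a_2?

19

⌊36078/5191⌋ = 6, remainder 4932
⌊5191/4932⌋ = 1, remainder 259
⌊4932/259⌋ = 19, remainder 11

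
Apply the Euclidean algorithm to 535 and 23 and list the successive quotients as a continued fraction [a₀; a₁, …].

Run the Euclidean algorithm, recording each quotient:
⌊535/23⌋ = 23, remainder 6
⌊23/6⌋ = 3, remainder 5
⌊6/5⌋ = 1, remainder 1
⌊5/1⌋ = 5, remainder 0

[23; 3, 1, 5]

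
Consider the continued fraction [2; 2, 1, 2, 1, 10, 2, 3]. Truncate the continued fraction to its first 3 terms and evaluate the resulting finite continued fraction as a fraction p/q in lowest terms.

Starting at the tail and folding back:
Start with 1.
2 + 1/(1/1) = 2 + 1/1 = 3/1
2 + 1/(3/1) = 2 + 1/3 = 7/3

7/3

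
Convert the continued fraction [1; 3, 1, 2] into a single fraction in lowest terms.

Start with 2.
1 + 1/(2/1) = 1 + 1/2 = 3/2
3 + 1/(3/2) = 3 + 2/3 = 11/3
1 + 1/(11/3) = 1 + 3/11 = 14/11

14/11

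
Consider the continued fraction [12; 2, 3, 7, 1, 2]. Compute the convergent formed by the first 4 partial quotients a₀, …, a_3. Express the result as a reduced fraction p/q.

634/51

a_0 = 12: 12/1
a_1 = 2: 25/2
a_2 = 3: 87/7
a_3 = 7: 634/51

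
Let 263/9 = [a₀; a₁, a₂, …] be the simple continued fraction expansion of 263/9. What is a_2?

2

Apply division with remainder until the remainder is 0:
⌊263/9⌋ = 29, remainder 2
⌊9/2⌋ = 4, remainder 1
⌊2/1⌋ = 2, remainder 0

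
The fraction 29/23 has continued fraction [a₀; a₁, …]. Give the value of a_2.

1

Run the Euclidean algorithm, recording each quotient:
⌊29/23⌋ = 1, remainder 6
⌊23/6⌋ = 3, remainder 5
⌊6/5⌋ = 1, remainder 1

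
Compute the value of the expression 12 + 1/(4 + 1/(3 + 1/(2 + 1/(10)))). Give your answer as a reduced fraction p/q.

3829/313

Start with 10.
2 + 1/(10/1) = 2 + 1/10 = 21/10
3 + 1/(21/10) = 3 + 10/21 = 73/21
4 + 1/(73/21) = 4 + 21/73 = 313/73
12 + 1/(313/73) = 12 + 73/313 = 3829/313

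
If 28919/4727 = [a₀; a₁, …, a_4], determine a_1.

28919 = 6·4727 + 557, so a_0 = 6
4727 = 8·557 + 271, so a_1 = 8

8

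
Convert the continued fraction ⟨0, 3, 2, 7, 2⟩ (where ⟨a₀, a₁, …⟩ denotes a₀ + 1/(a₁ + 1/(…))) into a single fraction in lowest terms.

32/111

a_0 = 0: 0/1
a_1 = 3: 1/3
a_2 = 2: 2/7
a_3 = 7: 15/52
a_4 = 2: 32/111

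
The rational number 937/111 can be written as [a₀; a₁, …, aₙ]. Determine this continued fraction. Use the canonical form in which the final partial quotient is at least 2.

[8; 2, 3, 1, 3, 3]

⌊937/111⌋ = 8, remainder 49
⌊111/49⌋ = 2, remainder 13
⌊49/13⌋ = 3, remainder 10
⌊13/10⌋ = 1, remainder 3
⌊10/3⌋ = 3, remainder 1
⌊3/1⌋ = 3, remainder 0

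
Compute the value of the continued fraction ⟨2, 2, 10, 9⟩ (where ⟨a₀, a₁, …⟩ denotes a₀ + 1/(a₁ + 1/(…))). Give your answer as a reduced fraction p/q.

Start with 9.
10 + 1/(9/1) = 10 + 1/9 = 91/9
2 + 1/(91/9) = 2 + 9/91 = 191/91
2 + 1/(191/91) = 2 + 91/191 = 473/191

473/191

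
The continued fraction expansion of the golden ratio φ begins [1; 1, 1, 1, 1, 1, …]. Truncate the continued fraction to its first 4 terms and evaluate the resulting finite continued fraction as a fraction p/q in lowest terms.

5/3

a_0 = 1: 1/1
a_1 = 1: 2/1
a_2 = 1: 3/2
a_3 = 1: 5/3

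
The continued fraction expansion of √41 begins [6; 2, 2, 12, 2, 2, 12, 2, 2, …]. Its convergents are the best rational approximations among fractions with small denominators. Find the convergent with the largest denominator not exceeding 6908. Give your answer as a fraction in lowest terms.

25414/3969

a_0 = 6: 6/1  (≤ bound)
a_1 = 2: 13/2  (≤ bound)
a_2 = 2: 32/5  (≤ bound)
a_3 = 12: 397/62  (≤ bound)
a_4 = 2: 826/129  (≤ bound)
a_5 = 2: 2049/320  (≤ bound)
a_6 = 12: 25414/3969  (≤ bound)
a_7 = 2: 52877/8258  (> 6908, stop)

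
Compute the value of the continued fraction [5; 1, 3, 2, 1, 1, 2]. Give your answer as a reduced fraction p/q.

329/57

a_0 = 5: 5/1
a_1 = 1: 6/1
a_2 = 3: 23/4
a_3 = 2: 52/9
a_4 = 1: 75/13
a_5 = 1: 127/22
a_6 = 2: 329/57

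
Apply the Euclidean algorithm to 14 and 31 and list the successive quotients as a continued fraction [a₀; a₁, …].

14 = 0·31 + 14, so a_0 = 0
31 = 2·14 + 3, so a_1 = 2
14 = 4·3 + 2, so a_2 = 4
3 = 1·2 + 1, so a_3 = 1
2 = 2·1 + 0, so a_4 = 2

[0; 2, 4, 1, 2]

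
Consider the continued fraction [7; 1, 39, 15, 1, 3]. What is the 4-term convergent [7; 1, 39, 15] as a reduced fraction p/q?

Start with 15.
39 + 1/(15/1) = 39 + 1/15 = 586/15
1 + 1/(586/15) = 1 + 15/586 = 601/586
7 + 1/(601/586) = 7 + 586/601 = 4793/601

4793/601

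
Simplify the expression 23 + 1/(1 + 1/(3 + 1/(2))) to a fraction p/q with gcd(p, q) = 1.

Compute successive convergents:
a_0 = 23: 23/1
a_1 = 1: 24/1
a_2 = 3: 95/4
a_3 = 2: 214/9

214/9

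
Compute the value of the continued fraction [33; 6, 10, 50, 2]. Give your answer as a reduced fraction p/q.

Starting at the tail and folding back:
Start with 2.
50 + 1/(2/1) = 50 + 1/2 = 101/2
10 + 1/(101/2) = 10 + 2/101 = 1012/101
6 + 1/(1012/101) = 6 + 101/1012 = 6173/1012
33 + 1/(6173/1012) = 33 + 1012/6173 = 204721/6173

204721/6173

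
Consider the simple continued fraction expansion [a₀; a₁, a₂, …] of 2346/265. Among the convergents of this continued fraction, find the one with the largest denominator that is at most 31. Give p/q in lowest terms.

a_0 = 8: 8/1  (≤ bound)
a_1 = 1: 9/1  (≤ bound)
a_2 = 5: 53/6  (≤ bound)
a_3 = 1: 62/7  (≤ bound)
a_4 = 3: 239/27  (≤ bound)
a_5 = 1: 301/34  (> 31, stop)

239/27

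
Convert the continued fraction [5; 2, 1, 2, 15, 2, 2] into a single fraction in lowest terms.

Start with 2.
2 + 1/(2/1) = 2 + 1/2 = 5/2
15 + 1/(5/2) = 15 + 2/5 = 77/5
2 + 1/(77/5) = 2 + 5/77 = 159/77
1 + 1/(159/77) = 1 + 77/159 = 236/159
2 + 1/(236/159) = 2 + 159/236 = 631/236
5 + 1/(631/236) = 5 + 236/631 = 3391/631

3391/631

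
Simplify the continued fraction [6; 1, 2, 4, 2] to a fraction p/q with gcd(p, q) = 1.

Start with 2.
4 + 1/(2/1) = 4 + 1/2 = 9/2
2 + 1/(9/2) = 2 + 2/9 = 20/9
1 + 1/(20/9) = 1 + 9/20 = 29/20
6 + 1/(29/20) = 6 + 20/29 = 194/29

194/29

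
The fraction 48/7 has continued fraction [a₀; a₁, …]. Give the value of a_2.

6

⌊48/7⌋ = 6, remainder 6
⌊7/6⌋ = 1, remainder 1
⌊6/1⌋ = 6, remainder 0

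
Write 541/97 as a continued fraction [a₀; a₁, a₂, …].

[5; 1, 1, 2, 1, 2, 1, 3]

⌊541/97⌋ = 5, remainder 56
⌊97/56⌋ = 1, remainder 41
⌊56/41⌋ = 1, remainder 15
⌊41/15⌋ = 2, remainder 11
⌊15/11⌋ = 1, remainder 4
⌊11/4⌋ = 2, remainder 3
⌊4/3⌋ = 1, remainder 1
⌊3/1⌋ = 3, remainder 0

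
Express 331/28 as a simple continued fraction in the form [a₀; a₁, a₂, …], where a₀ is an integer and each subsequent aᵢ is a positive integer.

[11; 1, 4, 1, 1, 2]

Apply division with remainder until the remainder is 0:
331 ÷ 28 → quotient 11, remainder 23
28 ÷ 23 → quotient 1, remainder 5
23 ÷ 5 → quotient 4, remainder 3
5 ÷ 3 → quotient 1, remainder 2
3 ÷ 2 → quotient 1, remainder 1
2 ÷ 1 → quotient 2, remainder 0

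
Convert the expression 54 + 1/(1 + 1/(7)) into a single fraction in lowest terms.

439/8

Start with 7.
1 + 1/(7/1) = 1 + 1/7 = 8/7
54 + 1/(8/7) = 54 + 7/8 = 439/8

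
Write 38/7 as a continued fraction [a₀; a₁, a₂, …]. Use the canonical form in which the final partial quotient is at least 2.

Repeatedly divide and take the remainder:
38 ÷ 7 → quotient 5, remainder 3
7 ÷ 3 → quotient 2, remainder 1
3 ÷ 1 → quotient 3, remainder 0

[5; 2, 3]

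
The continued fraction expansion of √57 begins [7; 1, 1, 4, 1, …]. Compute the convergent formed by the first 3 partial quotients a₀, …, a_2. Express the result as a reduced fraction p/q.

Start with 1.
1 + 1/(1/1) = 1 + 1/1 = 2/1
7 + 1/(2/1) = 7 + 1/2 = 15/2

15/2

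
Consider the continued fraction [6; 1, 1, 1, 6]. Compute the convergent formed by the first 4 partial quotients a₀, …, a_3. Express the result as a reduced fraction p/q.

Build up convergents one term at a time:
a_0 = 6: 6/1
a_1 = 1: 7/1
a_2 = 1: 13/2
a_3 = 1: 20/3

20/3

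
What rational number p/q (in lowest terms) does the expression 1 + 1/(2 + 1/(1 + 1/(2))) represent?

Compute successive convergents:
a_0 = 1: 1/1
a_1 = 2: 3/2
a_2 = 1: 4/3
a_3 = 2: 11/8

11/8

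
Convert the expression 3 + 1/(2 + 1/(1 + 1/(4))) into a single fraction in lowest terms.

Start with 4.
1 + 1/(4/1) = 1 + 1/4 = 5/4
2 + 1/(5/4) = 2 + 4/5 = 14/5
3 + 1/(14/5) = 3 + 5/14 = 47/14

47/14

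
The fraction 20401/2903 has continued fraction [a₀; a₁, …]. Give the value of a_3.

2

Repeatedly divide and take the remainder:
⌊20401/2903⌋ = 7, remainder 80
⌊2903/80⌋ = 36, remainder 23
⌊80/23⌋ = 3, remainder 11
⌊23/11⌋ = 2, remainder 1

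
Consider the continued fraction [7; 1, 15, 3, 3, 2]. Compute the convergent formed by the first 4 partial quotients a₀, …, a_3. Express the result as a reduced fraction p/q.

389/49

Compute successive convergents:
a_0 = 7: 7/1
a_1 = 1: 8/1
a_2 = 15: 127/16
a_3 = 3: 389/49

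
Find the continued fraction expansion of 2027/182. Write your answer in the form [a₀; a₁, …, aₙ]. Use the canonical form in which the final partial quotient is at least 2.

[11; 7, 3, 1, 1, 3]

Repeatedly divide and take the remainder:
2027 = 11·182 + 25, so a_0 = 11
182 = 7·25 + 7, so a_1 = 7
25 = 3·7 + 4, so a_2 = 3
7 = 1·4 + 3, so a_3 = 1
4 = 1·3 + 1, so a_4 = 1
3 = 3·1 + 0, so a_5 = 3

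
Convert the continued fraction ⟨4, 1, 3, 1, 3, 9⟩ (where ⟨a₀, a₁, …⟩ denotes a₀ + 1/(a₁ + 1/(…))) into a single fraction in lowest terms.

Work from the innermost term outward:
Start with 9.
3 + 1/(9/1) = 3 + 1/9 = 28/9
1 + 1/(28/9) = 1 + 9/28 = 37/28
3 + 1/(37/28) = 3 + 28/37 = 139/37
1 + 1/(139/37) = 1 + 37/139 = 176/139
4 + 1/(176/139) = 4 + 139/176 = 843/176

843/176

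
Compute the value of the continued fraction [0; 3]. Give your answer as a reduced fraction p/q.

1/3

Use the convergent recurrence hₖ = aₖ·hₖ₋₁ + hₖ₋₂ (and likewise for the denominators kₖ):
a_0 = 0: 0/1
a_1 = 3: 1/3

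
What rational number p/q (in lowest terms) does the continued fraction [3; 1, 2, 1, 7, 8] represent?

943/252

a_0 = 3: 3/1
a_1 = 1: 4/1
a_2 = 2: 11/3
a_3 = 1: 15/4
a_4 = 7: 116/31
a_5 = 8: 943/252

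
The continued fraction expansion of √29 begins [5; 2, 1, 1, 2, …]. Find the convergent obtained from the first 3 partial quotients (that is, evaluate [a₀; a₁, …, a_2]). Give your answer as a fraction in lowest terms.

16/3

a_0 = 5: 5/1
a_1 = 2: 11/2
a_2 = 1: 16/3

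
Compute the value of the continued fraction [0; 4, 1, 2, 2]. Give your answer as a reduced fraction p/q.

a_0 = 0: 0/1
a_1 = 4: 1/4
a_2 = 1: 1/5
a_3 = 2: 3/14
a_4 = 2: 7/33

7/33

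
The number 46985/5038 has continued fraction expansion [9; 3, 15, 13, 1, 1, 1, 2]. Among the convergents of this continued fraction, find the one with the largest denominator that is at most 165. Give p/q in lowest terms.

429/46

List convergents until the denominator exceeds the bound:
a_0 = 9: 9/1  (≤ bound)
a_1 = 3: 28/3  (≤ bound)
a_2 = 15: 429/46  (≤ bound)
a_3 = 13: 5605/601  (> 165, stop)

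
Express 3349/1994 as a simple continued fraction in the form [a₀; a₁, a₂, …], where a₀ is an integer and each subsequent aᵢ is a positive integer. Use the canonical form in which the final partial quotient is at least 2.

[1; 1, 2, 8, 3, 2, 1, 7]

Apply division with remainder until the remainder is 0:
⌊3349/1994⌋ = 1, remainder 1355
⌊1994/1355⌋ = 1, remainder 639
⌊1355/639⌋ = 2, remainder 77
⌊639/77⌋ = 8, remainder 23
⌊77/23⌋ = 3, remainder 8
⌊23/8⌋ = 2, remainder 7
⌊8/7⌋ = 1, remainder 1
⌊7/1⌋ = 7, remainder 0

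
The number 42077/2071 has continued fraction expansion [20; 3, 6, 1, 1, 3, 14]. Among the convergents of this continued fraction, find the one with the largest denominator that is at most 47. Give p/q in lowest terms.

a_0 = 20: 20/1  (≤ bound)
a_1 = 3: 61/3  (≤ bound)
a_2 = 6: 386/19  (≤ bound)
a_3 = 1: 447/22  (≤ bound)
a_4 = 1: 833/41  (≤ bound)
a_5 = 3: 2946/145  (> 47, stop)

833/41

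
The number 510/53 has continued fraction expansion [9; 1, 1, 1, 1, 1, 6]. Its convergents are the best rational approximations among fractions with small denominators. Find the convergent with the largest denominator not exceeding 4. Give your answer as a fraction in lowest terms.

a_0 = 9: 9/1  (≤ bound)
a_1 = 1: 10/1  (≤ bound)
a_2 = 1: 19/2  (≤ bound)
a_3 = 1: 29/3  (≤ bound)
a_4 = 1: 48/5  (> 4, stop)

29/3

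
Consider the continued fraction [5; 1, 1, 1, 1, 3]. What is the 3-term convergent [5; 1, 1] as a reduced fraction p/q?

Start with 1.
1 + 1/(1/1) = 1 + 1/1 = 2/1
5 + 1/(2/1) = 5 + 1/2 = 11/2

11/2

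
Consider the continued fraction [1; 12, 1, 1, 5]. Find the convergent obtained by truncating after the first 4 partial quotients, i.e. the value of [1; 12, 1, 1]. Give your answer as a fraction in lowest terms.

a_0 = 1: 1/1
a_1 = 12: 13/12
a_2 = 1: 14/13
a_3 = 1: 27/25

27/25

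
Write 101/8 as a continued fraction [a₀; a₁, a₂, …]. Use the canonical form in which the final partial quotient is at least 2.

[12; 1, 1, 1, 2]

⌊101/8⌋ = 12, remainder 5
⌊8/5⌋ = 1, remainder 3
⌊5/3⌋ = 1, remainder 2
⌊3/2⌋ = 1, remainder 1
⌊2/1⌋ = 2, remainder 0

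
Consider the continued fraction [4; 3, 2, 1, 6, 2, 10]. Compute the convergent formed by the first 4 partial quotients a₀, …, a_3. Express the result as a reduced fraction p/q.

43/10

Build up convergents one term at a time:
a_0 = 4: 4/1
a_1 = 3: 13/3
a_2 = 2: 30/7
a_3 = 1: 43/10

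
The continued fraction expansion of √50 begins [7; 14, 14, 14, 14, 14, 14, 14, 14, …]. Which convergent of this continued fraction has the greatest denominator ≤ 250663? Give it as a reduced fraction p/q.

275807/39005

List convergents until the denominator exceeds the bound:
a_0 = 7: 7/1  (≤ bound)
a_1 = 14: 99/14  (≤ bound)
a_2 = 14: 1393/197  (≤ bound)
a_3 = 14: 19601/2772  (≤ bound)
a_4 = 14: 275807/39005  (≤ bound)
a_5 = 14: 3880899/548842  (> 250663, stop)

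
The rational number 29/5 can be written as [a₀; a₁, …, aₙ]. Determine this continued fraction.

[5; 1, 4]

Run the Euclidean algorithm, recording each quotient:
29 ÷ 5 → quotient 5, remainder 4
5 ÷ 4 → quotient 1, remainder 1
4 ÷ 1 → quotient 4, remainder 0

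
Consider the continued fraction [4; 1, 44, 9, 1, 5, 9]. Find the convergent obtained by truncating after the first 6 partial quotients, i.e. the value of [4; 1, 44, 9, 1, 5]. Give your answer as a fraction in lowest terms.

13246/2661

a_0 = 4: 4/1
a_1 = 1: 5/1
a_2 = 44: 224/45
a_3 = 9: 2021/406
a_4 = 1: 2245/451
a_5 = 5: 13246/2661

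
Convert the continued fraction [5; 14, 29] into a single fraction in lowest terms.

2064/407

a_0 = 5: 5/1
a_1 = 14: 71/14
a_2 = 29: 2064/407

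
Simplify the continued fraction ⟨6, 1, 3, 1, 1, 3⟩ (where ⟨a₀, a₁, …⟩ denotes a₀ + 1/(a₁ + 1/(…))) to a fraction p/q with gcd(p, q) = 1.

217/32

a_0 = 6: 6/1
a_1 = 1: 7/1
a_2 = 3: 27/4
a_3 = 1: 34/5
a_4 = 1: 61/9
a_5 = 3: 217/32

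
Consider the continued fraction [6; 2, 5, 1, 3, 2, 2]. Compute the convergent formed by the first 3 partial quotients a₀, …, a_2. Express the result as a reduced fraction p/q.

71/11

a_0 = 6: 6/1
a_1 = 2: 13/2
a_2 = 5: 71/11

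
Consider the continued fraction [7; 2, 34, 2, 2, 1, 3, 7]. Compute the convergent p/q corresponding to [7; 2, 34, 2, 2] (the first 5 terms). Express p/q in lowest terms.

2615/349

a_0 = 7: 7/1
a_1 = 2: 15/2
a_2 = 34: 517/69
a_3 = 2: 1049/140
a_4 = 2: 2615/349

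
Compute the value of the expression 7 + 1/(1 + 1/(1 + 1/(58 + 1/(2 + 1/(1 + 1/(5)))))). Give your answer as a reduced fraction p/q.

Build up convergents one term at a time:
a_0 = 7: 7/1
a_1 = 1: 8/1
a_2 = 1: 15/2
a_3 = 58: 878/117
a_4 = 2: 1771/236
a_5 = 1: 2649/353
a_6 = 5: 15016/2001

15016/2001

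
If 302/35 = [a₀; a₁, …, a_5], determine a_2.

302 ÷ 35 → quotient 8, remainder 22
35 ÷ 22 → quotient 1, remainder 13
22 ÷ 13 → quotient 1, remainder 9

1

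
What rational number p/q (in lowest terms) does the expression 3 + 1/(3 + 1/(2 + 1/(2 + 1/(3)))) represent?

191/58

Work from the innermost term outward:
Start with 3.
2 + 1/(3/1) = 2 + 1/3 = 7/3
2 + 1/(7/3) = 2 + 3/7 = 17/7
3 + 1/(17/7) = 3 + 7/17 = 58/17
3 + 1/(58/17) = 3 + 17/58 = 191/58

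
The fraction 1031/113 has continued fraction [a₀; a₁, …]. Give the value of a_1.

Apply division with remainder until the remainder is 0:
⌊1031/113⌋ = 9, remainder 14
⌊113/14⌋ = 8, remainder 1

8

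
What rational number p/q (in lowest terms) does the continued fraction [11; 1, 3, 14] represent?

Work from the innermost term outward:
Start with 14.
3 + 1/(14/1) = 3 + 1/14 = 43/14
1 + 1/(43/14) = 1 + 14/43 = 57/43
11 + 1/(57/43) = 11 + 43/57 = 670/57

670/57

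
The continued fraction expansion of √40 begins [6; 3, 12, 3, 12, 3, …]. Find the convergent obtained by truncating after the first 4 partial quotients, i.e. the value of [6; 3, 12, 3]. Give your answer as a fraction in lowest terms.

721/114

Start with 3.
12 + 1/(3/1) = 12 + 1/3 = 37/3
3 + 1/(37/3) = 3 + 3/37 = 114/37
6 + 1/(114/37) = 6 + 37/114 = 721/114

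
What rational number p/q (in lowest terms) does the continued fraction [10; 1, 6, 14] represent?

Starting at the tail and folding back:
Start with 14.
6 + 1/(14/1) = 6 + 1/14 = 85/14
1 + 1/(85/14) = 1 + 14/85 = 99/85
10 + 1/(99/85) = 10 + 85/99 = 1075/99

1075/99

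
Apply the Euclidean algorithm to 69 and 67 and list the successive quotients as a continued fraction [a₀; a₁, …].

⌊69/67⌋ = 1, remainder 2
⌊67/2⌋ = 33, remainder 1
⌊2/1⌋ = 2, remainder 0

[1; 33, 2]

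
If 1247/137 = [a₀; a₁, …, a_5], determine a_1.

9

⌊1247/137⌋ = 9, remainder 14
⌊137/14⌋ = 9, remainder 11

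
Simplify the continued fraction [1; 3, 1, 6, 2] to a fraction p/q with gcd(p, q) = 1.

73/58

Collapse the nested fraction from the inside out:
Start with 2.
6 + 1/(2/1) = 6 + 1/2 = 13/2
1 + 1/(13/2) = 1 + 2/13 = 15/13
3 + 1/(15/13) = 3 + 13/15 = 58/15
1 + 1/(58/15) = 1 + 15/58 = 73/58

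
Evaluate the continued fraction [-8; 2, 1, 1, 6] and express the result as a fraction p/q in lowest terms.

Start with 6.
1 + 1/(6/1) = 1 + 1/6 = 7/6
1 + 1/(7/6) = 1 + 6/7 = 13/7
2 + 1/(13/7) = 2 + 7/13 = 33/13
-8 + 1/(33/13) = -8 + 13/33 = -251/33

-251/33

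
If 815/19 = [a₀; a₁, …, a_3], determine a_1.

⌊815/19⌋ = 42, remainder 17
⌊19/17⌋ = 1, remainder 2

1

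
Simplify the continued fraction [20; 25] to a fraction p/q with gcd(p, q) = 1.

Starting at the tail and folding back:
Start with 25.
20 + 1/(25/1) = 20 + 1/25 = 501/25

501/25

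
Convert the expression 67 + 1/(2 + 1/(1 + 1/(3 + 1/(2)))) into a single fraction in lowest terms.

1684/25

Starting at the tail and folding back:
Start with 2.
3 + 1/(2/1) = 3 + 1/2 = 7/2
1 + 1/(7/2) = 1 + 2/7 = 9/7
2 + 1/(9/7) = 2 + 7/9 = 25/9
67 + 1/(25/9) = 67 + 9/25 = 1684/25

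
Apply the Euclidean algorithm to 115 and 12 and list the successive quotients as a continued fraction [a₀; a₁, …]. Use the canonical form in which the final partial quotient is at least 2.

[9; 1, 1, 2, 2]

Run the Euclidean algorithm, recording each quotient:
⌊115/12⌋ = 9, remainder 7
⌊12/7⌋ = 1, remainder 5
⌊7/5⌋ = 1, remainder 2
⌊5/2⌋ = 2, remainder 1
⌊2/1⌋ = 2, remainder 0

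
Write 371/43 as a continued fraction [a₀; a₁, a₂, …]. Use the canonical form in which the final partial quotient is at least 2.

371 ÷ 43 → quotient 8, remainder 27
43 ÷ 27 → quotient 1, remainder 16
27 ÷ 16 → quotient 1, remainder 11
16 ÷ 11 → quotient 1, remainder 5
11 ÷ 5 → quotient 2, remainder 1
5 ÷ 1 → quotient 5, remainder 0

[8; 1, 1, 1, 2, 5]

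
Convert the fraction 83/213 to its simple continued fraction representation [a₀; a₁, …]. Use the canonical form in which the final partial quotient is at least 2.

83 = 0·213 + 83, so a_0 = 0
213 = 2·83 + 47, so a_1 = 2
83 = 1·47 + 36, so a_2 = 1
47 = 1·36 + 11, so a_3 = 1
36 = 3·11 + 3, so a_4 = 3
11 = 3·3 + 2, so a_5 = 3
3 = 1·2 + 1, so a_6 = 1
2 = 2·1 + 0, so a_7 = 2

[0; 2, 1, 1, 3, 3, 1, 2]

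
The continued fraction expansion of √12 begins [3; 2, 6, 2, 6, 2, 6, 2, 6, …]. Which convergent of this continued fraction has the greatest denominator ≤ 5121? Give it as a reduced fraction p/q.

8733/2521

List convergents until the denominator exceeds the bound:
a_0 = 3: 3/1  (≤ bound)
a_1 = 2: 7/2  (≤ bound)
a_2 = 6: 45/13  (≤ bound)
a_3 = 2: 97/28  (≤ bound)
a_4 = 6: 627/181  (≤ bound)
a_5 = 2: 1351/390  (≤ bound)
a_6 = 6: 8733/2521  (≤ bound)
a_7 = 2: 18817/5432  (> 5121, stop)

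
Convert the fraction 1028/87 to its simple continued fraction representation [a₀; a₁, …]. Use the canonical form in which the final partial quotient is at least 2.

1028 = 11·87 + 71, so a_0 = 11
87 = 1·71 + 16, so a_1 = 1
71 = 4·16 + 7, so a_2 = 4
16 = 2·7 + 2, so a_3 = 2
7 = 3·2 + 1, so a_4 = 3
2 = 2·1 + 0, so a_5 = 2

[11; 1, 4, 2, 3, 2]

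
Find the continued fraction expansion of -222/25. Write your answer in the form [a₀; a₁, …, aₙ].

[-9; 8, 3]

Repeatedly divide and take the remainder:
-222 ÷ 25 → quotient -9, remainder 3
25 ÷ 3 → quotient 8, remainder 1
3 ÷ 1 → quotient 3, remainder 0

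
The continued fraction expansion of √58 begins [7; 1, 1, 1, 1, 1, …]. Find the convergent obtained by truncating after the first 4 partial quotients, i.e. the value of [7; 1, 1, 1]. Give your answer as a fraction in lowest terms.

a_0 = 7: 7/1
a_1 = 1: 8/1
a_2 = 1: 15/2
a_3 = 1: 23/3

23/3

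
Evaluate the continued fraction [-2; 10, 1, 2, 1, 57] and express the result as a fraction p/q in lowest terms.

Start with 57.
1 + 1/(57/1) = 1 + 1/57 = 58/57
2 + 1/(58/57) = 2 + 57/58 = 173/58
1 + 1/(173/58) = 1 + 58/173 = 231/173
10 + 1/(231/173) = 10 + 173/231 = 2483/231
-2 + 1/(2483/231) = -2 + 231/2483 = -4735/2483

-4735/2483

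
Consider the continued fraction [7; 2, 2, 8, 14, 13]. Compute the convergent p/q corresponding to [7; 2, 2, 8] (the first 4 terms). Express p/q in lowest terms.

Start with 8.
2 + 1/(8/1) = 2 + 1/8 = 17/8
2 + 1/(17/8) = 2 + 8/17 = 42/17
7 + 1/(42/17) = 7 + 17/42 = 311/42

311/42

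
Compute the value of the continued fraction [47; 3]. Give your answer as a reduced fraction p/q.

Compute successive convergents:
a_0 = 47: 47/1
a_1 = 3: 142/3

142/3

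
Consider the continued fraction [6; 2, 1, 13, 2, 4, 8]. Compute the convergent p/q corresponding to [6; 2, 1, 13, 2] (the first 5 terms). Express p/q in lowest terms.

539/85

a_0 = 6: 6/1
a_1 = 2: 13/2
a_2 = 1: 19/3
a_3 = 13: 260/41
a_4 = 2: 539/85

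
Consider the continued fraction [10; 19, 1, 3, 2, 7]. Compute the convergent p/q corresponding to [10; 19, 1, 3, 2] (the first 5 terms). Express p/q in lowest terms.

1789/178

Work from the innermost term outward:
Start with 2.
3 + 1/(2/1) = 3 + 1/2 = 7/2
1 + 1/(7/2) = 1 + 2/7 = 9/7
19 + 1/(9/7) = 19 + 7/9 = 178/9
10 + 1/(178/9) = 10 + 9/178 = 1789/178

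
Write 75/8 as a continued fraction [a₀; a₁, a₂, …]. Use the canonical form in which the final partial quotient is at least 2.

Run the Euclidean algorithm, recording each quotient:
75 ÷ 8 → quotient 9, remainder 3
8 ÷ 3 → quotient 2, remainder 2
3 ÷ 2 → quotient 1, remainder 1
2 ÷ 1 → quotient 2, remainder 0

[9; 2, 1, 2]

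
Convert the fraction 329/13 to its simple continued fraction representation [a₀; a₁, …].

Repeatedly divide and take the remainder:
329 = 25·13 + 4, so a_0 = 25
13 = 3·4 + 1, so a_1 = 3
4 = 4·1 + 0, so a_2 = 4

[25; 3, 4]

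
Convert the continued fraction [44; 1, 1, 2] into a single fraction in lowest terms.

223/5

Work from the innermost term outward:
Start with 2.
1 + 1/(2/1) = 1 + 1/2 = 3/2
1 + 1/(3/2) = 1 + 2/3 = 5/3
44 + 1/(5/3) = 44 + 3/5 = 223/5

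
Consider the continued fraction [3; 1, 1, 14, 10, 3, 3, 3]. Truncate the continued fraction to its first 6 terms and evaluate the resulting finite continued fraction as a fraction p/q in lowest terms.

3183/905

Compute successive convergents:
a_0 = 3: 3/1
a_1 = 1: 4/1
a_2 = 1: 7/2
a_3 = 14: 102/29
a_4 = 10: 1027/292
a_5 = 3: 3183/905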